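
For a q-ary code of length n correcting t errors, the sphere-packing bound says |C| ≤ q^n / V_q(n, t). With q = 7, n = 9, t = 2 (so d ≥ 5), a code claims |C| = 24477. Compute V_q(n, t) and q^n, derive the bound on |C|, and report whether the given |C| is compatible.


V_q(n, t) = 1351, q^n = 40353607, Hamming bound = 29869, |C| = 24477 ≤ bound (satisfied).

Step 1: Compute V_q(n, t) = Σ_{j=0}^2 C(n, j) (q−1)^j.
  j = 0: C(9,0)·(6)^0 = 1·1 = 1.
  j = 1: C(9,1)·(6)^1 = 9·6 = 54.
  j = 2: C(9,2)·(6)^2 = 36·36 = 1296.
  V_q(n, t) = 1 + 54 + 1296 = 1351.
Step 2: q^n = 7^9 = 40353607.
Step 3: Hamming bound ⌊q^n / V_q(n,t)⌋ = ⌊40353607/1351⌋ = 29869.
Step 4: Compare |C| = 24477 to 29869: satisfied.
The claimed |C| lies below the Hamming bound.


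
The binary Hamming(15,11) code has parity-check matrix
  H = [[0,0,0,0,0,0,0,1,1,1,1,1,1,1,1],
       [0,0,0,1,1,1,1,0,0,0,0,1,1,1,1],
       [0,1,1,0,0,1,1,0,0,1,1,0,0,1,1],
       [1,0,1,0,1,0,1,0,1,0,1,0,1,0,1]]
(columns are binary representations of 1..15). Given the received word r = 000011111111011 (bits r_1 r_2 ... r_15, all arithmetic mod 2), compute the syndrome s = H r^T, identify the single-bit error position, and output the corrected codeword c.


s = (1, 0, 0, 1)^T, error position = 9, corrected codeword c = 000011110111011

Compute s = H r^T mod 2 one row at a time:
  s_1 = 1 + 1 + 1 + 1 + 1 + 0 + 1 + 1 = 7 ≡ 1 (mod 2).
  s_2 = 0 + 1 + 1 + 1 + 1 + 0 + 1 + 1 = 6 ≡ 0 (mod 2).
  s_3 = 0 + 0 + 1 + 1 + 1 + 1 + 1 + 1 = 6 ≡ 0 (mod 2).
  s_4 = 0 + 0 + 1 + 1 + 1 + 1 + 0 + 1 = 5 ≡ 1 (mod 2).
s = (1, 0, 0, 1)^T — this equals column 9 of H (binary 1001), so error is at position 9.
Correct: flip bit 9 of r = 000011111111011 to get c = 000011110111011.


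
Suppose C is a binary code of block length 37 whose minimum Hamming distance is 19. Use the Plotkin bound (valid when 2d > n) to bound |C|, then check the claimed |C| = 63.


Plotkin bound M ≤ 38; given |C| = 63 > bound (violated).

Check applicability: 2d = 38, n = 37.
2d − n = 1 > 0, so Plotkin applies.
Compute d/(2d−n) = 19/1 ≈ 19.0000.
⌊d/(2d−n)⌋ = 19.
Plotkin bound: M ≤ 2·19 = 38.
Given |C| = 63, check: VIOLATED.
This |C| is above the Plotkin bound, so no binary code with n = 37, d = 19 and 63 codewords exists.


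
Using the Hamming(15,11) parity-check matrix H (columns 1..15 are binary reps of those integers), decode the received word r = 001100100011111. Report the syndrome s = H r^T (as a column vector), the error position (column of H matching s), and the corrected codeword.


s = (1, 0, 1, 1)^T, error position = 11, corrected codeword c = 001100100001111

Compute s = H r^T mod 2 one row at a time:
  s_1 = 0 + 0 + 0 + 1 + 1 + 1 + 1 + 1 = 5 ≡ 1 (mod 2).
  s_2 = 1 + 0 + 0 + 1 + 1 + 1 + 1 + 1 = 6 ≡ 0 (mod 2).
  s_3 = 0 + 1 + 0 + 1 + 0 + 1 + 1 + 1 = 5 ≡ 1 (mod 2).
  s_4 = 0 + 1 + 0 + 1 + 0 + 1 + 1 + 1 = 5 ≡ 1 (mod 2).
s = (1, 0, 1, 1)^T — this equals column 11 of H (binary 1011), so error is at position 11.
Correct: flip bit 11 of r = 001100100011111 to get c = 001100100001111.


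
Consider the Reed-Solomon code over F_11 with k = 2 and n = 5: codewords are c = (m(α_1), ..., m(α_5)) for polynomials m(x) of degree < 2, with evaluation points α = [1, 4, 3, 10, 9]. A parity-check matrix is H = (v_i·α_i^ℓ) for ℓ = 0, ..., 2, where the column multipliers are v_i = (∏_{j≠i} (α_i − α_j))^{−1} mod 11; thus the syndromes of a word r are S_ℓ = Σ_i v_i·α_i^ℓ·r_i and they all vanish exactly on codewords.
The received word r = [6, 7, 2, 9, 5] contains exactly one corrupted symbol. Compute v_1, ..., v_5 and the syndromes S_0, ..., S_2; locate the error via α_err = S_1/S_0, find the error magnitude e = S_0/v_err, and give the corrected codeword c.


S = (8, 2, 6), error at position 3, error magnitude e = 10, c = [6, 7, 3, 9, 5].

Step 1: column multipliers v_i = (∏_{j≠i}(α_i − α_j))^{−1} mod 11.
  i = 1 (α = 1): (1−4)(1−3)(1−10)(1−9) = (−3)·(−2)·(−9)·(−8) = 432 ≡ 3, so v_1 = 3^{−1} = 4 (mod 11).
  i = 2 (α = 4): (4−1)(4−3)(4−10)(4−9) = 3·1·(−6)·(−5) = 90 ≡ 2, so v_2 = 2^{−1} = 6 (mod 11).
  i = 3 (α = 3): (3−1)(3−4)(3−10)(3−9) = 2·(−1)·(−7)·(−6) = −84 ≡ 4, so v_3 = 4^{−1} = 3 (mod 11).
  i = 4 (α = 10): (10−1)(10−4)(10−3)(10−9) = 9·6·7·1 = 378 ≡ 4, so v_4 = 4^{−1} = 3 (mod 11).
  i = 5 (α = 9): (9−1)(9−4)(9−3)(9−10) = 8·5·6·(−1) = −240 ≡ 2, so v_5 = 2^{−1} = 6 (mod 11).
  v = [4, 6, 3, 3, 6].
Step 2: syndromes of r = [6, 7, 2, 9, 5] (all sums mod 11).
  S_0 = Σ v_i r_i = 4·6 + 6·7 + 3·2 + 3·9 + 6·5 = 129 ≡ 8.
  S_1 = Σ v_i α_i r_i = 4·1·6 + 6·4·7 + 3·3·2 + 3·10·9 + 6·9·5 = 750 ≡ 2.
  α_i^2 mod 11 = [1, 5, 9, 1, 4].
  S_2 = Σ v_i α_i^2 r_i = 4·1·6 + 6·5·7 + 3·9·2 + 3·1·9 + 6·4·5 = 435 ≡ 6.
  S = (8, 2, 6) ≠ 0, so r is not a codeword (an error is present).
Step 3: locate the error. For a single error e at position i, S_ℓ = v_i·e·α_i^ℓ, so α_err = S_1/S_0.
  S_0^{−1} = 8^{−1} = 7 (mod 11), so α_err = 2·7 = 14 ≡ 3 = α_3. Error position i = 3.
  Consistency check: S_2/S_1 = 6·6 = 36 ≡ 3 = α_err ✓ (single-error assumption holds).
Step 4: error magnitude e = S_0/v_3 = S_0·∏_{j≠3}(α_3 − α_j) = 8·4 = 32 ≡ 10 (mod 11).
Step 5: correct position 3: c_3 = r_3 − e = 2 − 10 ≡ 3 (mod 11). Hence c = [6, 7, 3, 9, 5].
  Check: interpolating c through the α_i gives m(x) = 2 + 4·x (degree < 2) with m(α_i) = c_i for every i, so c is indeed a codeword.


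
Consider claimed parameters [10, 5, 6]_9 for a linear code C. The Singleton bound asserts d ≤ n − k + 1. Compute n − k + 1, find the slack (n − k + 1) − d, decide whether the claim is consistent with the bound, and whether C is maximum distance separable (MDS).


Singleton RHS = n − k + 1 = 6, slack = 0, bound satisfied, MDS.

Singleton bound: d ≤ n − k + 1.
Here n = 10, k = 5, so n − k + 1 = 6.
Given d = 6, check d ≤ 6: YES.
Slack = (n − k + 1) − d = 0.
The code is MDS (slack = 0).
Description: the claimed parameters are [10, 5, 6]_9; such a code would be MDS (meets Singleton bound).


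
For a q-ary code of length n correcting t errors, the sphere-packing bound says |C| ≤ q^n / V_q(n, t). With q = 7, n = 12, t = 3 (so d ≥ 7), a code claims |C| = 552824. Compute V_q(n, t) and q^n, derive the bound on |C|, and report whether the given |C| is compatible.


V_q(n, t) = 49969, q^n = 13841287201, Hamming bound = 276997, |C| = 552824 > bound (violated).

Step 1: Compute V_q(n, t) = Σ_{j=0}^3 C(n, j) (q−1)^j.
  j = 0: C(12,0)·(6)^0 = 1·1 = 1.
  j = 1: C(12,1)·(6)^1 = 12·6 = 72.
  j = 2: C(12,2)·(6)^2 = 66·36 = 2376.
  j = 3: C(12,3)·(6)^3 = 220·216 = 47520.
  V_q(n, t) = 1 + 72 + 2376 + 47520 = 49969.
Step 2: q^n = 7^12 = 13841287201.
Step 3: Hamming bound ⌊q^n / V_q(n,t)⌋ = ⌊13841287201/49969⌋ = 276997.
Step 4: Compare |C| = 552824 to 276997: violated.
The claimed |C| lies above the Hamming bound, so no 7-ary code of length 12 with d ≥ 7 can have 552824 codewords.


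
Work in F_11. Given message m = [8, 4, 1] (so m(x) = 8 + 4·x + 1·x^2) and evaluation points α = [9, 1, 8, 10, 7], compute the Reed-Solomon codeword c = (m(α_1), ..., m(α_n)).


c = [4, 2, 5, 5, 8]

Message polynomial: m(x) = 8 + 4·x + 1·x^2 (mod 11).
For each evaluation point α_i, compute m(α_i) mod 11:
  α_1 = 9: Horner steps 1 → 2 → 4, so m(9) = 4.
  α_2 = 1: Horner steps 1 → 5 → 2, so m(1) = 2.
  α_3 = 8: Horner steps 1 → 1 → 5, so m(8) = 5.
  α_4 = 10: Horner steps 1 → 3 → 5, so m(10) = 5.
  α_5 = 7: Horner steps 1 → 0 → 8, so m(7) = 8.
Codeword c = [4, 2, 5, 5, 8] ∈ F_11^5.


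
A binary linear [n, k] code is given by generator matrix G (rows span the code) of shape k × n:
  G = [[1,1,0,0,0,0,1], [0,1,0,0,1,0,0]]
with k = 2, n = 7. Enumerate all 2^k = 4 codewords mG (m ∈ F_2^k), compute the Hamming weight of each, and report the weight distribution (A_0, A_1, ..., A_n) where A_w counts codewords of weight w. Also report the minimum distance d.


Weight distribution: A_0 = 1, A_2 = 1, A_3 = 2. Minimum distance d = 2.

Enumerate all 2^2 = 4 messages m ∈ F_2^2.
For each, compute codeword c = mG in F_2^7, then tally its weight.
  m = 00 → c = 0000000, weight = 0.
  m = 10 → c = 1100001, weight = 3.
  m = 01 → c = 0100100, weight = 2.
  m = 11 → c = 1000101, weight = 3.
Tally weights:
  weight 0: 1 codewords.
  weight 2: 1 codewords.
  weight 3: 2 codewords.
Minimum distance d = smallest w > 0 with A_w > 0 = 2.
Sanity: Σ A_w = 4 = 2^2 = 4 ✓.


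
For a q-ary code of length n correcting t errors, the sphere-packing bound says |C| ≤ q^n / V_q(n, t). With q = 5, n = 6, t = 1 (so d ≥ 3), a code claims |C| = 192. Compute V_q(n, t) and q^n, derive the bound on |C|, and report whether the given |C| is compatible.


V_q(n, t) = 25, q^n = 15625, Hamming bound = 625, |C| = 192 ≤ bound (satisfied).

Step 1: Compute V_q(n, t) = Σ_{j=0}^1 C(n, j) (q−1)^j.
  j = 0: C(6,0)·(4)^0 = 1·1 = 1.
  j = 1: C(6,1)·(4)^1 = 6·4 = 24.
  V_q(n, t) = 1 + 24 = 25.
Step 2: q^n = 5^6 = 15625.
Step 3: Hamming bound ⌊q^n / V_q(n,t)⌋ = ⌊15625/25⌋ = 625.
Step 4: Compare |C| = 192 to 625: satisfied.
The claimed |C| lies below the Hamming bound.


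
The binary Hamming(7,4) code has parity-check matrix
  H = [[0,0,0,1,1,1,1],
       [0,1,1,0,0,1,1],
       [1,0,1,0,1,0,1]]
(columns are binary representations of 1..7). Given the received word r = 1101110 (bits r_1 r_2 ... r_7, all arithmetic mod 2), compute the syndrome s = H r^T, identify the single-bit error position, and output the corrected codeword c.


s = (1, 0, 0)^T, error position = 4, corrected codeword c = 1100110

Compute s = H r^T mod 2 one row at a time:
  s_1 = 1 + 1 + 1 + 0 = 3 ≡ 1 (mod 2).
  s_2 = 1 + 0 + 1 + 0 = 2 ≡ 0 (mod 2).
  s_3 = 1 + 0 + 1 + 0 = 2 ≡ 0 (mod 2).
s = (1, 0, 0)^T — this equals column 4 of H (binary 100), so error is at position 4.
Correct: flip bit 4 of r = 1101110 to get c = 1100110.


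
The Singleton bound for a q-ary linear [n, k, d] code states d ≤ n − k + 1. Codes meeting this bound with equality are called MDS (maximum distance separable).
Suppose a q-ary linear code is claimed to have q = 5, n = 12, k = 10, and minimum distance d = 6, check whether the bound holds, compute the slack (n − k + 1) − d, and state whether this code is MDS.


Singleton RHS = n − k + 1 = 3, slack = -3, bound violated (no such code; not MDS).

Singleton bound: d ≤ n − k + 1.
Here n = 12, k = 10, so n − k + 1 = 3.
Given d = 6, check d ≤ 3: NO.
Slack = (n − k + 1) − d = -3.
The slack is negative: d = 6 exceeds n − k + 1 = 3 by 3, so the Singleton bound is violated and no linear [12, 10, 6]_5 code can exist. In particular it is not MDS (MDS requires d = n − k + 1 exactly).
Description: the claimed parameters are [12, 10, 6]_5; such a code would be impossible (violates the Singleton bound).


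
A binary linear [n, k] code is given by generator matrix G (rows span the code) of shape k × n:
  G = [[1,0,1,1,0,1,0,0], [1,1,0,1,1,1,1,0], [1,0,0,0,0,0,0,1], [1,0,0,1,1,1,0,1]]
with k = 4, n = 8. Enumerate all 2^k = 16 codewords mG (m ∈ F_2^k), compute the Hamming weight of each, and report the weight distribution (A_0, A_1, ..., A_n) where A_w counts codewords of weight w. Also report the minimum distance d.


Weight distribution: A_0 = 1, A_2 = 1, A_3 = 5, A_4 = 3, A_5 = 2, A_6 = 3, A_7 = 1. Minimum distance d = 2.

Enumerate all 2^4 = 16 messages m ∈ F_2^4.
For each, compute codeword c = mG in F_2^8, then tally its weight.
  m = 0000 → c = 00000000, weight = 0.
  m = 1000 → c = 10110100, weight = 4.
  m = 0100 → c = 11011110, weight = 6.
  m = 1100 → c = 01101010, weight = 4.
  m = 0010 → c = 10000001, weight = 2.
  m = 1010 → c = 00110101, weight = 4.
  m = 0110 → c = 01011111, weight = 6.
  m = 1110 → c = 11101011, weight = 6.
  m = 0001 → c = 10011101, weight = 5.
  m = 1001 → c = 00101001, weight = 3.
  m = 0101 → c = 01000011, weight = 3.
  m = 1101 → c = 11110111, weight = 7.
  m = 0011 → c = 00011100, weight = 3.
  m = 1011 → c = 10101000, weight = 3.
  m = 0111 → c = 11000010, weight = 3.
  m = 1111 → c = 01110110, weight = 5.
Tally weights:
  weight 0: 1 codewords.
  weight 2: 1 codewords.
  weight 3: 5 codewords.
  weight 4: 3 codewords.
  weight 5: 2 codewords.
  weight 6: 3 codewords.
  weight 7: 1 codewords.
Minimum distance d = smallest w > 0 with A_w > 0 = 2.
Sanity: Σ A_w = 16 = 2^4 = 16 ✓.


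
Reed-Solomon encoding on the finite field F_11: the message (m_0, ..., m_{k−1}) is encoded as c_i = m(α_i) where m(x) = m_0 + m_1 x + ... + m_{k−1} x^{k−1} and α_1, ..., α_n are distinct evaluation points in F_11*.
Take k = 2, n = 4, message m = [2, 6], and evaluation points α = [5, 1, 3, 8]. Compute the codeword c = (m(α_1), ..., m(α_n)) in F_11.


c = [10, 8, 9, 6]

Message polynomial: m(x) = 2 + 6·x (mod 11).
For each evaluation point α_i, compute m(α_i) mod 11:
  α_1 = 5: Horner steps 6 → 10, so m(5) = 10.
  α_2 = 1: Horner steps 6 → 8, so m(1) = 8.
  α_3 = 3: Horner steps 6 → 9, so m(3) = 9.
  α_4 = 8: Horner steps 6 → 6, so m(8) = 6.
Codeword c = [10, 8, 9, 6] ∈ F_11^4.


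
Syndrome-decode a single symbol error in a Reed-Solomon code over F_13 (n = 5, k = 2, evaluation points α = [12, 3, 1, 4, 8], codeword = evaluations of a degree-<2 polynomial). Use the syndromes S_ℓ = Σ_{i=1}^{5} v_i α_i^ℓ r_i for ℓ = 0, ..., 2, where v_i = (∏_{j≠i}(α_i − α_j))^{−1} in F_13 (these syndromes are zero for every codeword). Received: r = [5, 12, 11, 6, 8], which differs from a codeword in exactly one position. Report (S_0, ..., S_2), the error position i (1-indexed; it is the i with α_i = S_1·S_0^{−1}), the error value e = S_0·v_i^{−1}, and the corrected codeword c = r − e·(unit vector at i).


S = (11, 2, 11), error at position 1, error magnitude e = 8, c = [10, 12, 11, 6, 8].

Step 1: column multipliers v_i = (∏_{j≠i}(α_i − α_j))^{−1} mod 13.
  i = 1 (α = 12): (12−3)(12−1)(12−4)(12−8) = 9·11·8·4 = 3168 ≡ 9, so v_1 = 9^{−1} = 3 (mod 13).
  i = 2 (α = 3): (3−12)(3−1)(3−4)(3−8) = (−9)·2·(−1)·(−5) = −90 ≡ 1, so v_2 = 1^{−1} = 1 (mod 13).
  i = 3 (α = 1): (1−12)(1−3)(1−4)(1−8) = (−11)·(−2)·(−3)·(−7) = 462 ≡ 7, so v_3 = 7^{−1} = 2 (mod 13).
  i = 4 (α = 4): (4−12)(4−3)(4−1)(4−8) = (−8)·1·3·(−4) = 96 ≡ 5, so v_4 = 5^{−1} = 8 (mod 13).
  i = 5 (α = 8): (8−12)(8−3)(8−1)(8−4) = (−4)·5·7·4 = −560 ≡ 12, so v_5 = 12^{−1} = 12 (mod 13).
  v = [3, 1, 2, 8, 12].
Step 2: syndromes of r = [5, 12, 11, 6, 8] (all sums mod 13).
  S_0 = Σ v_i r_i = 3·5 + 1·12 + 2·11 + 8·6 + 12·8 = 193 ≡ 11.
  S_1 = Σ v_i α_i r_i = 3·12·5 + 1·3·12 + 2·1·11 + 8·4·6 + 12·8·8 = 1198 ≡ 2.
  α_i^2 mod 13 = [1, 9, 1, 3, 12].
  S_2 = Σ v_i α_i^2 r_i = 3·1·5 + 1·9·12 + 2·1·11 + 8·3·6 + 12·12·8 = 1441 ≡ 11.
  S = (11, 2, 11) ≠ 0, so r is not a codeword (an error is present).
Step 3: locate the error. For a single error e at position i, S_ℓ = v_i·e·α_i^ℓ, so α_err = S_1/S_0.
  S_0^{−1} = 11^{−1} = 6 (mod 13), so α_err = 2·6 = 12 ≡ 12 = α_1. Error position i = 1.
  Consistency check: S_2/S_1 = 11·7 = 77 ≡ 12 = α_err ✓ (single-error assumption holds).
Step 4: error magnitude e = S_0/v_1 = S_0·∏_{j≠1}(α_1 − α_j) = 11·9 = 99 ≡ 8 (mod 13).
Step 5: correct position 1: c_1 = r_1 − e = 5 − 8 ≡ 10 (mod 13). Hence c = [10, 12, 11, 6, 8].
  Check: interpolating c through the α_i gives m(x) = 4 + 7·x (degree < 2) with m(α_i) = c_i for every i, so c is indeed a codeword.


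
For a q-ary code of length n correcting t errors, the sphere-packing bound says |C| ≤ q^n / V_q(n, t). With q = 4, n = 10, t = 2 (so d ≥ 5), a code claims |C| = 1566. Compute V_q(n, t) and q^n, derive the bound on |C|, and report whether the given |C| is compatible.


V_q(n, t) = 436, q^n = 1048576, Hamming bound = 2404, |C| = 1566 ≤ bound (satisfied).

Step 1: Compute V_q(n, t) = Σ_{j=0}^2 C(n, j) (q−1)^j.
  j = 0: C(10,0)·(3)^0 = 1·1 = 1.
  j = 1: C(10,1)·(3)^1 = 10·3 = 30.
  j = 2: C(10,2)·(3)^2 = 45·9 = 405.
  V_q(n, t) = 1 + 30 + 405 = 436.
Step 2: q^n = 4^10 = 1048576.
Step 3: Hamming bound ⌊q^n / V_q(n,t)⌋ = ⌊1048576/436⌋ = 2404.
Step 4: Compare |C| = 1566 to 2404: satisfied.
The claimed |C| lies below the Hamming bound.


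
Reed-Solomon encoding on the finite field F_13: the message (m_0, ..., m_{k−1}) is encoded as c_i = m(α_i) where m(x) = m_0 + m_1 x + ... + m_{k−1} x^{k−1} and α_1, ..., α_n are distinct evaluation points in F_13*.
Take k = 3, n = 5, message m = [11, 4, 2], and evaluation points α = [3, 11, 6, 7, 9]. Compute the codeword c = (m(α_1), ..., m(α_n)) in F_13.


c = [2, 11, 3, 7, 1]

Message polynomial: m(x) = 11 + 4·x + 2·x^2 (mod 13).
For each evaluation point α_i, compute m(α_i) mod 13:
  α_1 = 3: Horner steps 2 → 10 → 2, so m(3) = 2.
  α_2 = 11: Horner steps 2 → 0 → 11, so m(11) = 11.
  α_3 = 6: Horner steps 2 → 3 → 3, so m(6) = 3.
  α_4 = 7: Horner steps 2 → 5 → 7, so m(7) = 7.
  α_5 = 9: Horner steps 2 → 9 → 1, so m(9) = 1.
Codeword c = [2, 11, 3, 7, 1] ∈ F_13^5.


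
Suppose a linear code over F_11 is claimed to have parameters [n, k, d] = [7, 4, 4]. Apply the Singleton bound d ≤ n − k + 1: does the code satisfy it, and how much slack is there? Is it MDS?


Singleton RHS = n − k + 1 = 4, slack = 0, bound satisfied, MDS.

Singleton bound: d ≤ n − k + 1.
Here n = 7, k = 4, so n − k + 1 = 4.
Given d = 4, check d ≤ 4: YES.
Slack = (n − k + 1) − d = 0.
The code is MDS (slack = 0).
Description: the claimed parameters are [7, 4, 4]_11; such a code would be MDS (meets Singleton bound).


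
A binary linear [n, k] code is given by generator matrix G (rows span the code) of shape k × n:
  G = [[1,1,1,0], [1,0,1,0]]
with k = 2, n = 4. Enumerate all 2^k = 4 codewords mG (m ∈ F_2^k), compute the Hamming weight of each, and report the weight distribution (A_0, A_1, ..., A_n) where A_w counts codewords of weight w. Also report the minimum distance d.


Weight distribution: A_0 = 1, A_1 = 1, A_2 = 1, A_3 = 1. Minimum distance d = 1.

Enumerate all 2^2 = 4 messages m ∈ F_2^2.
For each, compute codeword c = mG in F_2^4, then tally its weight.
  m = 00 → c = 0000, weight = 0.
  m = 10 → c = 1110, weight = 3.
  m = 01 → c = 1010, weight = 2.
  m = 11 → c = 0100, weight = 1.
Tally weights:
  weight 0: 1 codewords.
  weight 1: 1 codewords.
  weight 2: 1 codewords.
  weight 3: 1 codewords.
Minimum distance d = smallest w > 0 with A_w > 0 = 1.
Sanity: Σ A_w = 4 = 2^2 = 4 ✓.


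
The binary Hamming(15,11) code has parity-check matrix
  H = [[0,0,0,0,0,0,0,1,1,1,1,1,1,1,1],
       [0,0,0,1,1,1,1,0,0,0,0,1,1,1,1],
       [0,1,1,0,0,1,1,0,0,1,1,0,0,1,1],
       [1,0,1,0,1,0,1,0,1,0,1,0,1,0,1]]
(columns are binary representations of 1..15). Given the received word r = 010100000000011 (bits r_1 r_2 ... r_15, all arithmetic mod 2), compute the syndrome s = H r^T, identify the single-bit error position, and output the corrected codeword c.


s = (0, 1, 1, 1)^T, error position = 7, corrected codeword c = 010100100000011

Compute s = H r^T mod 2 one row at a time:
  s_1 = 0 + 0 + 0 + 0 + 0 + 0 + 1 + 1 = 2 ≡ 0 (mod 2).
  s_2 = 1 + 0 + 0 + 0 + 0 + 0 + 1 + 1 = 3 ≡ 1 (mod 2).
  s_3 = 1 + 0 + 0 + 0 + 0 + 0 + 1 + 1 = 3 ≡ 1 (mod 2).
  s_4 = 0 + 0 + 0 + 0 + 0 + 0 + 0 + 1 = 1 ≡ 1 (mod 2).
s = (0, 1, 1, 1)^T — this equals column 7 of H (binary 0111), so error is at position 7.
Correct: flip bit 7 of r = 010100000000011 to get c = 010100100000011.


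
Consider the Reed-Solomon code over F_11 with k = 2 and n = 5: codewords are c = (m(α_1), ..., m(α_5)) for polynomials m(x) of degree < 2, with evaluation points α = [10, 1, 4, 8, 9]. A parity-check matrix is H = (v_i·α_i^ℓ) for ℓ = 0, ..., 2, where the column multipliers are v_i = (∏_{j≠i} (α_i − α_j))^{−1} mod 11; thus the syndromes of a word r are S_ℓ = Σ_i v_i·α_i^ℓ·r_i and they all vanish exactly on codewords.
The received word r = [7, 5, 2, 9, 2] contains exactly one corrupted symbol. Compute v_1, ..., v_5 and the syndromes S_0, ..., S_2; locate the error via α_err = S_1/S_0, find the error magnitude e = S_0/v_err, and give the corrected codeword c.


S = (4, 3, 5), error at position 5, error magnitude e = 5, c = [7, 5, 2, 9, 8].

Step 1: column multipliers v_i = (∏_{j≠i}(α_i − α_j))^{−1} mod 11.
  i = 1 (α = 10): (10−1)(10−4)(10−8)(10−9) = 9·6·2·1 = 108 ≡ 9, so v_1 = 9^{−1} = 5 (mod 11).
  i = 2 (α = 1): (1−10)(1−4)(1−8)(1−9) = (−9)·(−3)·(−7)·(−8) = 1512 ≡ 5, so v_2 = 5^{−1} = 9 (mod 11).
  i = 3 (α = 4): (4−10)(4−1)(4−8)(4−9) = (−6)·3·(−4)·(−5) = −360 ≡ 3, so v_3 = 3^{−1} = 4 (mod 11).
  i = 4 (α = 8): (8−10)(8−1)(8−4)(8−9) = (−2)·7·4·(−1) = 56 ≡ 1, so v_4 = 1^{−1} = 1 (mod 11).
  i = 5 (α = 9): (9−10)(9−1)(9−4)(9−8) = (−1)·8·5·1 = −40 ≡ 4, so v_5 = 4^{−1} = 3 (mod 11).
  v = [5, 9, 4, 1, 3].
Step 2: syndromes of r = [7, 5, 2, 9, 2] (all sums mod 11).
  S_0 = Σ v_i r_i = 5·7 + 9·5 + 4·2 + 1·9 + 3·2 = 103 ≡ 4.
  S_1 = Σ v_i α_i r_i = 5·10·7 + 9·1·5 + 4·4·2 + 1·8·9 + 3·9·2 = 553 ≡ 3.
  α_i^2 mod 11 = [1, 1, 5, 9, 4].
  S_2 = Σ v_i α_i^2 r_i = 5·1·7 + 9·1·5 + 4·5·2 + 1·9·9 + 3·4·2 = 225 ≡ 5.
  S = (4, 3, 5) ≠ 0, so r is not a codeword (an error is present).
Step 3: locate the error. For a single error e at position i, S_ℓ = v_i·e·α_i^ℓ, so α_err = S_1/S_0.
  S_0^{−1} = 4^{−1} = 3 (mod 11), so α_err = 3·3 = 9 ≡ 9 = α_5. Error position i = 5.
  Consistency check: S_2/S_1 = 5·4 = 20 ≡ 9 = α_err ✓ (single-error assumption holds).
Step 4: error magnitude e = S_0/v_5 = S_0·∏_{j≠5}(α_5 − α_j) = 4·4 = 16 ≡ 5 (mod 11).
Step 5: correct position 5: c_5 = r_5 − e = 2 − 5 ≡ 8 (mod 11). Hence c = [7, 5, 2, 9, 8].
  Check: interpolating c through the α_i gives m(x) = 6 + 10·x (degree < 2) with m(α_i) = c_i for every i, so c is indeed a codeword.


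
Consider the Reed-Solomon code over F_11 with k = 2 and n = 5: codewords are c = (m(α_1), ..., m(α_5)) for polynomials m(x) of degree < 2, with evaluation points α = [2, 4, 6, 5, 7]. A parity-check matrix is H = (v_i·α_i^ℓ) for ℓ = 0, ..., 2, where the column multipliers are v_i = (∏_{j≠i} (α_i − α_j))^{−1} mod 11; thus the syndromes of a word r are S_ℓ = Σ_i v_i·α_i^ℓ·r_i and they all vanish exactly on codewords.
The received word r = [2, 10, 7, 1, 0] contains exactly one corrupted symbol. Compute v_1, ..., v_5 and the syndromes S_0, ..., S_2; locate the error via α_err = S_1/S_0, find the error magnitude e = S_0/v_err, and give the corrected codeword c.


S = (7, 2, 10), error at position 4, error magnitude e = 9, c = [2, 10, 7, 3, 0].

Step 1: column multipliers v_i = (∏_{j≠i}(α_i − α_j))^{−1} mod 11.
  i = 1 (α = 2): (2−4)(2−6)(2−5)(2−7) = (−2)·(−4)·(−3)·(−5) = 120 ≡ 10, so v_1 = 10^{−1} = 10 (mod 11).
  i = 2 (α = 4): (4−2)(4−6)(4−5)(4−7) = 2·(−2)·(−1)·(−3) = −12 ≡ 10, so v_2 = 10^{−1} = 10 (mod 11).
  i = 3 (α = 6): (6−2)(6−4)(6−5)(6−7) = 4·2·1·(−1) = −8 ≡ 3, so v_3 = 3^{−1} = 4 (mod 11).
  i = 4 (α = 5): (5−2)(5−4)(5−6)(5−7) = 3·1·(−1)·(−2) = 6 ≡ 6, so v_4 = 6^{−1} = 2 (mod 11).
  i = 5 (α = 7): (7−2)(7−4)(7−6)(7−5) = 5·3·1·2 = 30 ≡ 8, so v_5 = 8^{−1} = 7 (mod 11).
  v = [10, 10, 4, 2, 7].
Step 2: syndromes of r = [2, 10, 7, 1, 0] (all sums mod 11).
  S_0 = Σ v_i r_i = 10·2 + 10·10 + 4·7 + 2·1 + 7·0 = 150 ≡ 7.
  S_1 = Σ v_i α_i r_i = 10·2·2 + 10·4·10 + 4·6·7 + 2·5·1 + 7·7·0 = 618 ≡ 2.
  α_i^2 mod 11 = [4, 5, 3, 3, 5].
  S_2 = Σ v_i α_i^2 r_i = 10·4·2 + 10·5·10 + 4·3·7 + 2·3·1 + 7·5·0 = 670 ≡ 10.
  S = (7, 2, 10) ≠ 0, so r is not a codeword (an error is present).
Step 3: locate the error. For a single error e at position i, S_ℓ = v_i·e·α_i^ℓ, so α_err = S_1/S_0.
  S_0^{−1} = 7^{−1} = 8 (mod 11), so α_err = 2·8 = 16 ≡ 5 = α_4. Error position i = 4.
  Consistency check: S_2/S_1 = 10·6 = 60 ≡ 5 = α_err ✓ (single-error assumption holds).
Step 4: error magnitude e = S_0/v_4 = S_0·∏_{j≠4}(α_4 − α_j) = 7·6 = 42 ≡ 9 (mod 11).
Step 5: correct position 4: c_4 = r_4 − e = 1 − 9 ≡ 3 (mod 11). Hence c = [2, 10, 7, 3, 0].
  Check: interpolating c through the α_i gives m(x) = 5 + 4·x (degree < 2) with m(α_i) = c_i for every i, so c is indeed a codeword.


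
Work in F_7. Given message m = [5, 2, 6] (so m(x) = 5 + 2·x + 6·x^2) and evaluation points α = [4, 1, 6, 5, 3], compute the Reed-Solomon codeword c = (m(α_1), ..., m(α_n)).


c = [4, 6, 2, 4, 2]

Message polynomial: m(x) = 5 + 2·x + 6·x^2 (mod 7).
For each evaluation point α_i, compute m(α_i) mod 7:
  α_1 = 4: Horner steps 6 → 5 → 4, so m(4) = 4.
  α_2 = 1: Horner steps 6 → 1 → 6, so m(1) = 6.
  α_3 = 6: Horner steps 6 → 3 → 2, so m(6) = 2.
  α_4 = 5: Horner steps 6 → 4 → 4, so m(5) = 4.
  α_5 = 3: Horner steps 6 → 6 → 2, so m(3) = 2.
Codeword c = [4, 6, 2, 4, 2] ∈ F_7^5.


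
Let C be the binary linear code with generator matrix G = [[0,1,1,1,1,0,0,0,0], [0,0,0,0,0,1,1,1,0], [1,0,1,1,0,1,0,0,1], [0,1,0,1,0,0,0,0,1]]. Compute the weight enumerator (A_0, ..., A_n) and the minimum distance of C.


Weight distribution: A_0 = 1, A_3 = 3, A_4 = 3, A_5 = 4, A_6 = 4, A_7 = 1. Minimum distance d = 3.

Enumerate all 2^4 = 16 messages m ∈ F_2^4.
For each, compute codeword c = mG in F_2^9, then tally its weight.
  m = 0000 → c = 000000000, weight = 0.
  m = 1000 → c = 011110000, weight = 4.
  m = 0100 → c = 000001110, weight = 3.
  m = 1100 → c = 011111110, weight = 7.
  m = 0010 → c = 101101001, weight = 5.
  m = 1010 → c = 110011001, weight = 5.
  m = 0110 → c = 101100111, weight = 6.
  m = 1110 → c = 110010111, weight = 6.
  m = 0001 → c = 010100001, weight = 3.
  m = 1001 → c = 001010001, weight = 3.
  m = 0101 → c = 010101111, weight = 6.
  m = 1101 → c = 001011111, weight = 6.
  m = 0011 → c = 111001000, weight = 4.
  m = 1011 → c = 100111000, weight = 4.
  m = 0111 → c = 111000110, weight = 5.
  m = 1111 → c = 100110110, weight = 5.
Tally weights:
  weight 0: 1 codewords.
  weight 3: 3 codewords.
  weight 4: 3 codewords.
  weight 5: 4 codewords.
  weight 6: 4 codewords.
  weight 7: 1 codewords.
Minimum distance d = smallest w > 0 with A_w > 0 = 3.
Sanity: Σ A_w = 16 = 2^4 = 16 ✓.


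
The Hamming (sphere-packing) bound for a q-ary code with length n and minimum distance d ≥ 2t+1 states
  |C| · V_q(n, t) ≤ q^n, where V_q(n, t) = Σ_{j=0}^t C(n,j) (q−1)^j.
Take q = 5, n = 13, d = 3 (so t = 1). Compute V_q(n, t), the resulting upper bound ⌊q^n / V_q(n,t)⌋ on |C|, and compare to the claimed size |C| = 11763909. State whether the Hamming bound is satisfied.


V_q(n, t) = 53, q^n = 1220703125, Hamming bound = 23032134, |C| = 11763909 ≤ bound (satisfied).

Step 1: Compute V_q(n, t) = Σ_{j=0}^1 C(n, j) (q−1)^j.
  j = 0: C(13,0)·(4)^0 = 1·1 = 1.
  j = 1: C(13,1)·(4)^1 = 13·4 = 52.
  V_q(n, t) = 1 + 52 = 53.
Step 2: q^n = 5^13 = 1220703125.
Step 3: Hamming bound ⌊q^n / V_q(n,t)⌋ = ⌊1220703125/53⌋ = 23032134.
Step 4: Compare |C| = 11763909 to 23032134: satisfied.
The claimed |C| lies below the Hamming bound.


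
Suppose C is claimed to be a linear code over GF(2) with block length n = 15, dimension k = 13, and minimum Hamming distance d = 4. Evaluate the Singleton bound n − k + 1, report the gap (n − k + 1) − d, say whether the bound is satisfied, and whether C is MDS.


Singleton RHS = n − k + 1 = 3, slack = -1, bound violated (no such code; not MDS).

Singleton bound: d ≤ n − k + 1.
Here n = 15, k = 13, so n − k + 1 = 3.
Given d = 4, check d ≤ 3: NO.
Slack = (n − k + 1) − d = -1.
The slack is negative: d = 4 exceeds n − k + 1 = 3 by 1, so the Singleton bound is violated and no linear [15, 13, 4]_2 code can exist. In particular it is not MDS (MDS requires d = n − k + 1 exactly).
Description: the claimed parameters are [15, 13, 4]_2; such a code would be impossible (violates the Singleton bound).


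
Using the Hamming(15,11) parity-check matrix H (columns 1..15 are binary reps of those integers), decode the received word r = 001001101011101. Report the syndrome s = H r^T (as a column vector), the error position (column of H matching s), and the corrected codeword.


s = (1, 1, 1, 0)^T, error position = 14, corrected codeword c = 001001101011111

Compute s = H r^T mod 2 one row at a time:
  s_1 = 0 + 1 + 0 + 1 + 1 + 1 + 0 + 1 = 5 ≡ 1 (mod 2).
  s_2 = 0 + 0 + 1 + 1 + 1 + 1 + 0 + 1 = 5 ≡ 1 (mod 2).
  s_3 = 0 + 1 + 1 + 1 + 0 + 1 + 0 + 1 = 5 ≡ 1 (mod 2).
  s_4 = 0 + 1 + 0 + 1 + 1 + 1 + 1 + 1 = 6 ≡ 0 (mod 2).
s = (1, 1, 1, 0)^T — this equals column 14 of H (binary 1110), so error is at position 14.
Correct: flip bit 14 of r = 001001101011101 to get c = 001001101011111.


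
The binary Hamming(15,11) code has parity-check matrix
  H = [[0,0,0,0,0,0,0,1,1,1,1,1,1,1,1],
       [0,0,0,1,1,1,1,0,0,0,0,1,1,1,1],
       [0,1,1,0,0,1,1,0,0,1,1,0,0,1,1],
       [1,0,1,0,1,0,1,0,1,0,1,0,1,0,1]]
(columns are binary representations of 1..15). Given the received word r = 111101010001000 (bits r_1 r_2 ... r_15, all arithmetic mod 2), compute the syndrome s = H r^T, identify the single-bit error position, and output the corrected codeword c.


s = (0, 1, 1, 0)^T, error position = 6, corrected codeword c = 111100010001000

Compute s = H r^T mod 2 one row at a time:
  s_1 = 1 + 0 + 0 + 0 + 1 + 0 + 0 + 0 = 2 ≡ 0 (mod 2).
  s_2 = 1 + 0 + 1 + 0 + 1 + 0 + 0 + 0 = 3 ≡ 1 (mod 2).
  s_3 = 1 + 1 + 1 + 0 + 0 + 0 + 0 + 0 = 3 ≡ 1 (mod 2).
  s_4 = 1 + 1 + 0 + 0 + 0 + 0 + 0 + 0 = 2 ≡ 0 (mod 2).
s = (0, 1, 1, 0)^T — this equals column 6 of H (binary 0110), so error is at position 6.
Correct: flip bit 6 of r = 111101010001000 to get c = 111100010001000.


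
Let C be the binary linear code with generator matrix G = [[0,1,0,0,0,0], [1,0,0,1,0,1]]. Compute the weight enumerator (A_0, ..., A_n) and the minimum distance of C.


Weight distribution: A_0 = 1, A_1 = 1, A_3 = 1, A_4 = 1. Minimum distance d = 1.

Enumerate all 2^2 = 4 messages m ∈ F_2^2.
For each, compute codeword c = mG in F_2^6, then tally its weight.
  m = 00 → c = 000000, weight = 0.
  m = 10 → c = 010000, weight = 1.
  m = 01 → c = 100101, weight = 3.
  m = 11 → c = 110101, weight = 4.
Tally weights:
  weight 0: 1 codewords.
  weight 1: 1 codewords.
  weight 3: 1 codewords.
  weight 4: 1 codewords.
Minimum distance d = smallest w > 0 with A_w > 0 = 1.
Sanity: Σ A_w = 4 = 2^2 = 4 ✓.


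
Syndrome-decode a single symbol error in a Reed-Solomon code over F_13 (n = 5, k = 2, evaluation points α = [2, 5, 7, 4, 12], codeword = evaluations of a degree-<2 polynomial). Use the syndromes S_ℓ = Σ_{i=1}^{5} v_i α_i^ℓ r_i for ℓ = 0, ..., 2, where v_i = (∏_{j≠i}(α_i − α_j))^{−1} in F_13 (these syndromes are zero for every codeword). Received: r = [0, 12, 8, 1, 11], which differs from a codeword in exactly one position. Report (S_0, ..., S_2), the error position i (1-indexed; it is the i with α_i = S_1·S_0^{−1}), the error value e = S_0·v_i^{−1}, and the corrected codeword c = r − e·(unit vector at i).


S = (8, 3, 6), error at position 1, error magnitude e = 8, c = [5, 12, 8, 1, 11].

Step 1: column multipliers v_i = (∏_{j≠i}(α_i − α_j))^{−1} mod 13.
  i = 1 (α = 2): (2−5)(2−7)(2−4)(2−12) = (−3)·(−5)·(−2)·(−10) = 300 ≡ 1, so v_1 = 1^{−1} = 1 (mod 13).
  i = 2 (α = 5): (5−2)(5−7)(5−4)(5−12) = 3·(−2)·1·(−7) = 42 ≡ 3, so v_2 = 3^{−1} = 9 (mod 13).
  i = 3 (α = 7): (7−2)(7−5)(7−4)(7−12) = 5·2·3·(−5) = −150 ≡ 6, so v_3 = 6^{−1} = 11 (mod 13).
  i = 4 (α = 4): (4−2)(4−5)(4−7)(4−12) = 2·(−1)·(−3)·(−8) = −48 ≡ 4, so v_4 = 4^{−1} = 10 (mod 13).
  i = 5 (α = 12): (12−2)(12−5)(12−7)(12−4) = 10·7·5·8 = 2800 ≡ 5, so v_5 = 5^{−1} = 8 (mod 13).
  v = [1, 9, 11, 10, 8].
Step 2: syndromes of r = [0, 12, 8, 1, 11] (all sums mod 13).
  S_0 = Σ v_i r_i = 1·0 + 9·12 + 11·8 + 10·1 + 8·11 = 294 ≡ 8.
  S_1 = Σ v_i α_i r_i = 1·2·0 + 9·5·12 + 11·7·8 + 10·4·1 + 8·12·11 = 2252 ≡ 3.
  α_i^2 mod 13 = [4, 12, 10, 3, 1].
  S_2 = Σ v_i α_i^2 r_i = 1·4·0 + 9·12·12 + 11·10·8 + 10·3·1 + 8·1·11 = 2294 ≡ 6.
  S = (8, 3, 6) ≠ 0, so r is not a codeword (an error is present).
Step 3: locate the error. For a single error e at position i, S_ℓ = v_i·e·α_i^ℓ, so α_err = S_1/S_0.
  S_0^{−1} = 8^{−1} = 5 (mod 13), so α_err = 3·5 = 15 ≡ 2 = α_1. Error position i = 1.
  Consistency check: S_2/S_1 = 6·9 = 54 ≡ 2 = α_err ✓ (single-error assumption holds).
Step 4: error magnitude e = S_0/v_1 = S_0·∏_{j≠1}(α_1 − α_j) = 8·1 = 8 ≡ 8 (mod 13).
Step 5: correct position 1: c_1 = r_1 − e = 0 − 8 ≡ 5 (mod 13). Hence c = [5, 12, 8, 1, 11].
  Check: interpolating c through the α_i gives m(x) = 9 + 11·x (degree < 2) with m(α_i) = c_i for every i, so c is indeed a codeword.


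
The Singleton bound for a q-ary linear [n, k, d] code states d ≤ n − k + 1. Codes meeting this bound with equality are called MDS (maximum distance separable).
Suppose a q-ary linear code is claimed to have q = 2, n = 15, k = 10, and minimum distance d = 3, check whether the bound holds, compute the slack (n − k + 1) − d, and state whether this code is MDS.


Singleton RHS = n − k + 1 = 6, slack = 3, bound satisfied, not MDS.

Singleton bound: d ≤ n − k + 1.
Here n = 15, k = 10, so n − k + 1 = 6.
Given d = 3, check d ≤ 6: YES.
Slack = (n − k + 1) − d = 3.
The code is NOT MDS (slack = 3 > 0).
Description: the claimed parameters are [15, 10, 3]_2; such a code would be non-MDS.


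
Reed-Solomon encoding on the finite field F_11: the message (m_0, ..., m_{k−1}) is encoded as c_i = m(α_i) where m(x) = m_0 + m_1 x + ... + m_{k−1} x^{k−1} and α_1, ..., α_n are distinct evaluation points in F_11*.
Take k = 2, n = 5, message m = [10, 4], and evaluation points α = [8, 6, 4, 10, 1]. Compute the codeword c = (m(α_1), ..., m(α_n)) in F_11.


c = [9, 1, 4, 6, 3]

Message polynomial: m(x) = 10 + 4·x (mod 11).
For each evaluation point α_i, compute m(α_i) mod 11:
  α_1 = 8: Horner steps 4 → 9, so m(8) = 9.
  α_2 = 6: Horner steps 4 → 1, so m(6) = 1.
  α_3 = 4: Horner steps 4 → 4, so m(4) = 4.
  α_4 = 10: Horner steps 4 → 6, so m(10) = 6.
  α_5 = 1: Horner steps 4 → 3, so m(1) = 3.
Codeword c = [9, 1, 4, 6, 3] ∈ F_11^5.


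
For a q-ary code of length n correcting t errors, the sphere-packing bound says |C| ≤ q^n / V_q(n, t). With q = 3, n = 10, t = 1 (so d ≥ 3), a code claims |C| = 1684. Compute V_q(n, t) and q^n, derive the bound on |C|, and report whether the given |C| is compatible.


V_q(n, t) = 21, q^n = 59049, Hamming bound = 2811, |C| = 1684 ≤ bound (satisfied).

Step 1: Compute V_q(n, t) = Σ_{j=0}^1 C(n, j) (q−1)^j.
  j = 0: C(10,0)·(2)^0 = 1·1 = 1.
  j = 1: C(10,1)·(2)^1 = 10·2 = 20.
  V_q(n, t) = 1 + 20 = 21.
Step 2: q^n = 3^10 = 59049.
Step 3: Hamming bound ⌊q^n / V_q(n,t)⌋ = ⌊59049/21⌋ = 2811.
Step 4: Compare |C| = 1684 to 2811: satisfied.
The claimed |C| lies below the Hamming bound.


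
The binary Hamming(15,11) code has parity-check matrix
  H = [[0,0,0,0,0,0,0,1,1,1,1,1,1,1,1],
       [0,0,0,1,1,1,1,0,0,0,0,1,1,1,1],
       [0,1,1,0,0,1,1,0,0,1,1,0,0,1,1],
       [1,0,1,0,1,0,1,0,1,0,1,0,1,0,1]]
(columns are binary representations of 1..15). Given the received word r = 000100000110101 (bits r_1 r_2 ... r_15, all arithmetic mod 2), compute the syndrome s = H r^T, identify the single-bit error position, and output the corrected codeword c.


s = (0, 1, 1, 1)^T, error position = 7, corrected codeword c = 000100100110101

Compute s = H r^T mod 2 one row at a time:
  s_1 = 0 + 0 + 1 + 1 + 0 + 1 + 0 + 1 = 4 ≡ 0 (mod 2).
  s_2 = 1 + 0 + 0 + 0 + 0 + 1 + 0 + 1 = 3 ≡ 1 (mod 2).
  s_3 = 0 + 0 + 0 + 0 + 1 + 1 + 0 + 1 = 3 ≡ 1 (mod 2).
  s_4 = 0 + 0 + 0 + 0 + 0 + 1 + 1 + 1 = 3 ≡ 1 (mod 2).
s = (0, 1, 1, 1)^T — this equals column 7 of H (binary 0111), so error is at position 7.
Correct: flip bit 7 of r = 000100000110101 to get c = 000100100110101.


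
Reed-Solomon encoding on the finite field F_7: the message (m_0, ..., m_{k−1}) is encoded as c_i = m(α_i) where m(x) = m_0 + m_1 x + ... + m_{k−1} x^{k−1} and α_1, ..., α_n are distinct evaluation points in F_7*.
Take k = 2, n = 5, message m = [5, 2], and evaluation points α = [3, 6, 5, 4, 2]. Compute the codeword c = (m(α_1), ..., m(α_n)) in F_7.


c = [4, 3, 1, 6, 2]

Message polynomial: m(x) = 5 + 2·x (mod 7).
For each evaluation point α_i, compute m(α_i) mod 7:
  α_1 = 3: Horner steps 2 → 4, so m(3) = 4.
  α_2 = 6: Horner steps 2 → 3, so m(6) = 3.
  α_3 = 5: Horner steps 2 → 1, so m(5) = 1.
  α_4 = 4: Horner steps 2 → 6, so m(4) = 6.
  α_5 = 2: Horner steps 2 → 2, so m(2) = 2.
Codeword c = [4, 3, 1, 6, 2] ∈ F_7^5.


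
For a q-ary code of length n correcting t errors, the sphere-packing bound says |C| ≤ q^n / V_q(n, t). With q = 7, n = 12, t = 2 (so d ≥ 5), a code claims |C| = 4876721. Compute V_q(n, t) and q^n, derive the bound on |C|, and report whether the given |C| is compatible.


V_q(n, t) = 2449, q^n = 13841287201, Hamming bound = 5651811, |C| = 4876721 ≤ bound (satisfied).

Step 1: Compute V_q(n, t) = Σ_{j=0}^2 C(n, j) (q−1)^j.
  j = 0: C(12,0)·(6)^0 = 1·1 = 1.
  j = 1: C(12,1)·(6)^1 = 12·6 = 72.
  j = 2: C(12,2)·(6)^2 = 66·36 = 2376.
  V_q(n, t) = 1 + 72 + 2376 = 2449.
Step 2: q^n = 7^12 = 13841287201.
Step 3: Hamming bound ⌊q^n / V_q(n,t)⌋ = ⌊13841287201/2449⌋ = 5651811.
Step 4: Compare |C| = 4876721 to 5651811: satisfied.
The claimed |C| lies below the Hamming bound.


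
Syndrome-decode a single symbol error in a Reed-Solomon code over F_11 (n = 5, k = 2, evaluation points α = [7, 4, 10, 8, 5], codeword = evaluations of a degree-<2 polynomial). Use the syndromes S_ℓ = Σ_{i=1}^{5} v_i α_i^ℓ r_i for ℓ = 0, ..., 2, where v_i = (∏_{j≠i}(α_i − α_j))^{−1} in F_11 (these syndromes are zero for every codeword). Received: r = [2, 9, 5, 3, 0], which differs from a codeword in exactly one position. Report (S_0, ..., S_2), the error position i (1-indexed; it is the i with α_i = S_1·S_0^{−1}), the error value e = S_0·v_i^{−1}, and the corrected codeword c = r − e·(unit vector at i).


S = (9, 3, 1), error at position 2, error magnitude e = 10, c = [2, 10, 5, 3, 0].

Step 1: column multipliers v_i = (∏_{j≠i}(α_i − α_j))^{−1} mod 11.
  i = 1 (α = 7): (7−4)(7−10)(7−8)(7−5) = 3·(−3)·(−1)·2 = 18 ≡ 7, so v_1 = 7^{−1} = 8 (mod 11).
  i = 2 (α = 4): (4−7)(4−10)(4−8)(4−5) = (−3)·(−6)·(−4)·(−1) = 72 ≡ 6, so v_2 = 6^{−1} = 2 (mod 11).
  i = 3 (α = 10): (10−7)(10−4)(10−8)(10−5) = 3·6·2·5 = 180 ≡ 4, so v_3 = 4^{−1} = 3 (mod 11).
  i = 4 (α = 8): (8−7)(8−4)(8−10)(8−5) = 1·4·(−2)·3 = −24 ≡ 9, so v_4 = 9^{−1} = 5 (mod 11).
  i = 5 (α = 5): (5−7)(5−4)(5−10)(5−8) = (−2)·1·(−5)·(−3) = −30 ≡ 3, so v_5 = 3^{−1} = 4 (mod 11).
  v = [8, 2, 3, 5, 4].
Step 2: syndromes of r = [2, 9, 5, 3, 0] (all sums mod 11).
  S_0 = Σ v_i r_i = 8·2 + 2·9 + 3·5 + 5·3 + 4·0 = 64 ≡ 9.
  S_1 = Σ v_i α_i r_i = 8·7·2 + 2·4·9 + 3·10·5 + 5·8·3 + 4·5·0 = 454 ≡ 3.
  α_i^2 mod 11 = [5, 5, 1, 9, 3].
  S_2 = Σ v_i α_i^2 r_i = 8·5·2 + 2·5·9 + 3·1·5 + 5·9·3 + 4·3·0 = 320 ≡ 1.
  S = (9, 3, 1) ≠ 0, so r is not a codeword (an error is present).
Step 3: locate the error. For a single error e at position i, S_ℓ = v_i·e·α_i^ℓ, so α_err = S_1/S_0.
  S_0^{−1} = 9^{−1} = 5 (mod 11), so α_err = 3·5 = 15 ≡ 4 = α_2. Error position i = 2.
  Consistency check: S_2/S_1 = 1·4 = 4 ≡ 4 = α_err ✓ (single-error assumption holds).
Step 4: error magnitude e = S_0/v_2 = S_0·∏_{j≠2}(α_2 − α_j) = 9·6 = 54 ≡ 10 (mod 11).
Step 5: correct position 2: c_2 = r_2 − e = 9 − 10 ≡ 10 (mod 11). Hence c = [2, 10, 5, 3, 0].
  Check: interpolating c through the α_i gives m(x) = 6 + 1·x (degree < 2) with m(α_i) = c_i for every i, so c is indeed a codeword.
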